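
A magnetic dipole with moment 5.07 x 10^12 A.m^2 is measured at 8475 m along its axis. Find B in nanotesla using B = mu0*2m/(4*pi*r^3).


m = 5.07 x 10^12 = 5070000000000 A.m^2
2m = 10140000000000 A.m^2
r^3 = 8475^3 = 608722171875
B = (4pi*10^-7) * 10140000000000 / (4*pi * 608722171875) * 1e9
= 12742299.80296 / 7649428412958.89 * 1e9
= 1665.7846 nT

1665.7846


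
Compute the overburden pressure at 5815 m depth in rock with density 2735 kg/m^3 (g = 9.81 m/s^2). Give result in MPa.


P = rho * g * z / 1e6
= 2735 * 9.81 * 5815 / 1e6
= 156018485.25 / 1e6
= 156.0185 MPa

156.0185


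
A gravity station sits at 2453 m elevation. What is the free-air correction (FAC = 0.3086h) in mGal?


FAC = 0.3086 * h
= 0.3086 * 2453
= 756.9958 mGal

756.9958


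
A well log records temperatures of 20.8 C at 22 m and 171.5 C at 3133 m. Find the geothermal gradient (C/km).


dT = 171.5 - 20.8 = 150.7 C
dz = 3133 - 22 = 3111 m
gradient = dT/dz * 1000 = 150.7/3111 * 1000 = 48.441 C/km

48.441


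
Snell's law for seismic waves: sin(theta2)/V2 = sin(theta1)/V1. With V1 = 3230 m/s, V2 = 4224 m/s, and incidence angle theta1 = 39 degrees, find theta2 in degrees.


sin(theta1) = sin(39 deg) = 0.62932
sin(theta2) = V2/V1 * sin(theta1) = 4224/3230 * 0.62932 = 0.822987
theta2 = arcsin(0.822987) = 55.385 degrees

55.385


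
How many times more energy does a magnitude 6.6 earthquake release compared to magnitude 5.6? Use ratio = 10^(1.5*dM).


M2 - M1 = 6.6 - 5.6 = 1.0
1.5 * 1.0 = 1.5
ratio = 10^1.5 = 31.62

31.62


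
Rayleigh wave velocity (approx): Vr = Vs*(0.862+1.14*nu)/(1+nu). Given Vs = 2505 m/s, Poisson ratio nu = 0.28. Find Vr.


Numerator factor = 0.862 + 1.14*0.28 = 1.1812
Denominator = 1 + 0.28 = 1.28
Vr = 2505 * 1.1812 / 1.28 = 2311.65 m/s

2311.65


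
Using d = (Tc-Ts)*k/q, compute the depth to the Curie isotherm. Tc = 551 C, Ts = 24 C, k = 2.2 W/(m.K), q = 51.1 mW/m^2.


T_Curie - T_surf = 551 - 24 = 527 C
Convert q to W/m^2: 51.1 mW/m^2 = 0.0511 W/m^2
d = 527 * 2.2 / 0.0511 = 22688.85 m

22688.85


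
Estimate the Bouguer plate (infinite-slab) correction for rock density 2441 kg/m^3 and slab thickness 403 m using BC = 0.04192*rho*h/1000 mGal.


BC = 0.04192 * rho * h / 1000
= 0.04192 * 2441 * 403 / 1000
= 41.2377 mGal

41.2377


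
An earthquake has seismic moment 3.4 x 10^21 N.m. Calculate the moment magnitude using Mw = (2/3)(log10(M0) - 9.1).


log10(M0) = log10(3.4 x 10^21) = 21.5315
Mw = 2/3 * (21.5315 - 9.1)
= 2/3 * 12.4315
= 8.29

8.29


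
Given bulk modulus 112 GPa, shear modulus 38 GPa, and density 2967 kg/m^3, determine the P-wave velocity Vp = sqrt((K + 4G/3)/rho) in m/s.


First compute the effective modulus:
K + 4G/3 = 112e9 + 4*38e9/3 = 162666666666.67 Pa
Then divide by density:
162666666666.67 / 2967 = 54825300.528 Pa/(kg/m^3)
Take the square root:
Vp = sqrt(54825300.528) = 7404.41 m/s

7404.41


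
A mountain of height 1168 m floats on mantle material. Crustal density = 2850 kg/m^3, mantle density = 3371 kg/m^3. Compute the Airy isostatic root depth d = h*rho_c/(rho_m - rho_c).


rho_m - rho_c = 3371 - 2850 = 521
d = 1168 * 2850 / 521
= 3328800 / 521
= 6389.25 m

6389.25


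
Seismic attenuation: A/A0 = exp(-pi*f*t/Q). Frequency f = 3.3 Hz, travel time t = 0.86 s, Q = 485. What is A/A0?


pi*f*t/Q = pi*3.3*0.86/485 = 0.018383
A/A0 = exp(-0.018383) = 0.981785

0.981785


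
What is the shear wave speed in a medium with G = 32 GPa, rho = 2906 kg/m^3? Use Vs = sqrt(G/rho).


Convert G to Pa: G = 32e9 Pa
Compute G/rho = 32e9 / 2906 = 11011699.9312
Vs = sqrt(11011699.9312) = 3318.39 m/s

3318.39


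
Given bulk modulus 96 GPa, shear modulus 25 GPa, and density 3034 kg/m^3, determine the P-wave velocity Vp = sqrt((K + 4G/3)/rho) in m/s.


First compute the effective modulus:
K + 4G/3 = 96e9 + 4*25e9/3 = 129333333333.33 Pa
Then divide by density:
129333333333.33 / 3034 = 42627993.8475 Pa/(kg/m^3)
Take the square root:
Vp = sqrt(42627993.8475) = 6529.01 m/s

6529.01


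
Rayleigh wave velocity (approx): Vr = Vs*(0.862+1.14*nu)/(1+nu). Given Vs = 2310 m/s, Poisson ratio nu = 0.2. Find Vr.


Numerator factor = 0.862 + 1.14*0.2 = 1.09
Denominator = 1 + 0.2 = 1.2
Vr = 2310 * 1.09 / 1.2 = 2098.25 m/s

2098.25


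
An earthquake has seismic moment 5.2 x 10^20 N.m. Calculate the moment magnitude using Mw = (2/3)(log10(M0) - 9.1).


log10(M0) = log10(5.2 x 10^20) = 20.716
Mw = 2/3 * (20.716 - 9.1)
= 2/3 * 11.616
= 7.74

7.74


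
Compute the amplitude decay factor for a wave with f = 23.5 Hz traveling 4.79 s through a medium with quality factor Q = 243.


pi*f*t/Q = pi*23.5*4.79/243 = 1.455281
A/A0 = exp(-1.455281) = 0.233335

0.233335


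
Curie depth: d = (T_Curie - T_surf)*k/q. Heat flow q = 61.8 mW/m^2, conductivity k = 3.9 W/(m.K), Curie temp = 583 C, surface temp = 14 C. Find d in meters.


T_Curie - T_surf = 583 - 14 = 569 C
Convert q to W/m^2: 61.8 mW/m^2 = 0.0618 W/m^2
d = 569 * 3.9 / 0.0618 = 35907.77 m

35907.77


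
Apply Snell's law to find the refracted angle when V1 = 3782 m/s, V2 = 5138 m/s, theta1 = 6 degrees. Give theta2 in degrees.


sin(theta1) = sin(6 deg) = 0.104528
sin(theta2) = V2/V1 * sin(theta1) = 5138/3782 * 0.104528 = 0.142006
theta2 = arcsin(0.142006) = 8.1639 degrees

8.1639


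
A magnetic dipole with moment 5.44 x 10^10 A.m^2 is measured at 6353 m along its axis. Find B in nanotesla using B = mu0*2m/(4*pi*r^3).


m = 5.44 x 10^10 = 54400000000 A.m^2
2m = 108800000000 A.m^2
r^3 = 6353^3 = 256410948977
B = (4pi*10^-7) * 108800000000 / (4*pi * 256410948977) * 1e9
= 136722.112284 / 3222155014424.52 * 1e9
= 42.4319 nT

42.4319


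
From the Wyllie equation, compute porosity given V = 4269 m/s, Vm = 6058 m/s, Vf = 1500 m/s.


1/V - 1/Vm = 1/4269 - 1/6058 = 6.918e-05
1/Vf - 1/Vm = 1/1500 - 1/6058 = 0.0005016
phi = 6.918e-05 / 0.0005016 = 0.1379

0.1379


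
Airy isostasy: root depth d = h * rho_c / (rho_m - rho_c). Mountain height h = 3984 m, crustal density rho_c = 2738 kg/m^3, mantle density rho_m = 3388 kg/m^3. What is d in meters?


rho_m - rho_c = 3388 - 2738 = 650
d = 3984 * 2738 / 650
= 10908192 / 650
= 16781.83 m

16781.83


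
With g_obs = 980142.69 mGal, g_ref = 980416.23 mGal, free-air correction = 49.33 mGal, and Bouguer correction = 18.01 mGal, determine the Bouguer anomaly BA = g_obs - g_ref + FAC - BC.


BA = g_obs - g_ref + FAC - BC
= 980142.69 - 980416.23 + 49.33 - 18.01
= -242.22 mGal

-242.22


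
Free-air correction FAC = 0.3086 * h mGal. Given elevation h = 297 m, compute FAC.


FAC = 0.3086 * h
= 0.3086 * 297
= 91.6542 mGal

91.6542


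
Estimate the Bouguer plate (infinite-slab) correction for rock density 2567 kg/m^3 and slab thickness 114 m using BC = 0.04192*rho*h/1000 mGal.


BC = 0.04192 * rho * h / 1000
= 0.04192 * 2567 * 114 / 1000
= 12.2674 mGal

12.2674


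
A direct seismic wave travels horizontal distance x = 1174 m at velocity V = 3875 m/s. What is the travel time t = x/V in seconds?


t = x / V
= 1174 / 3875
= 0.303 s

0.303


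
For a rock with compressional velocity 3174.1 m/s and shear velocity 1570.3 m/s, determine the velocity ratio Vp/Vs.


Vp/Vs = 3174.1 / 1570.3
= 2.0213

2.0213


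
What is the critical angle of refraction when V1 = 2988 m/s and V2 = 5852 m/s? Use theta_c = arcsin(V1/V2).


V1/V2 = 2988/5852 = 0.510595
theta_c = arcsin(0.510595) = 30.7034 degrees

30.7034


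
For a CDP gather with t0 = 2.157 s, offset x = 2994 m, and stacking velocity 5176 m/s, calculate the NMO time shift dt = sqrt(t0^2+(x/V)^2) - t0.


x/Vnmo = 2994/5176 = 0.578439
(x/Vnmo)^2 = 0.334592
t0^2 = 4.652649
sqrt(4.652649 + 0.334592) = 2.233213
dt = 2.233213 - 2.157 = 0.076213

0.076213


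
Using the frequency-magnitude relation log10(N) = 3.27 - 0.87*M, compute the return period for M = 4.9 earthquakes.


log10(N) = 3.27 - 0.87*4.9 = -0.993
N = 10^-0.993 = 0.101625
T = 1/N = 1/0.101625 = 9.8401 years

9.8401


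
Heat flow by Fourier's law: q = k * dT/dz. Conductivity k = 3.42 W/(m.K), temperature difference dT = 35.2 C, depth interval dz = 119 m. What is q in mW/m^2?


q = k * dT / dz * 1000
= 3.42 * 35.2 / 119 * 1000
= 1.01163 * 1000
= 1011.6303 mW/m^2

1011.6303


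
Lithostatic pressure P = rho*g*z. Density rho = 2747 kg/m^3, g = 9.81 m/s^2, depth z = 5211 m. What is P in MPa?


P = rho * g * z / 1e6
= 2747 * 9.81 * 5211 / 1e6
= 140426392.77 / 1e6
= 140.4264 MPa

140.4264


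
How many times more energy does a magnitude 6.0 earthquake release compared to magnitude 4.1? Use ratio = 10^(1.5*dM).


M2 - M1 = 6.0 - 4.1 = 1.9
1.5 * 1.9 = 2.85
ratio = 10^2.85 = 707.95

707.95


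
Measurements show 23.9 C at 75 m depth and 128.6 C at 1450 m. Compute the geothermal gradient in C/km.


dT = 128.6 - 23.9 = 104.7 C
dz = 1450 - 75 = 1375 m
gradient = dT/dz * 1000 = 104.7/1375 * 1000 = 76.1455 C/km

76.1455


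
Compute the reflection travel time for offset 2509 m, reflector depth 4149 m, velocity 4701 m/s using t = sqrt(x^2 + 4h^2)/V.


x^2 + 4h^2 = 2509^2 + 4*4149^2 = 6295081 + 68856804 = 75151885
sqrt(75151885) = 8669.0187
t = 8669.0187 / 4701 = 1.8441 s

1.8441


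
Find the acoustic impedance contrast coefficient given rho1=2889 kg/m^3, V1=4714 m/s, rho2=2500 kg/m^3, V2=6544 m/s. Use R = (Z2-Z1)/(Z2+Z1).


Z1 = 2889 * 4714 = 13618746
Z2 = 2500 * 6544 = 16360000
R = (16360000 - 13618746) / (16360000 + 13618746) = 2741254 / 29978746 = 0.0914

0.0914


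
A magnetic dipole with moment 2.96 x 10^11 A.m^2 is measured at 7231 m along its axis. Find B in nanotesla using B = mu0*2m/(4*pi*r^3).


m = 2.96 x 10^11 = 296000000000 A.m^2
2m = 592000000000 A.m^2
r^3 = 7231^3 = 378089907391
B = (4pi*10^-7) * 592000000000 / (4*pi * 378089907391) * 1e9
= 743929.14037 / 4751217901824.04 * 1e9
= 156.5765 nT

156.5765


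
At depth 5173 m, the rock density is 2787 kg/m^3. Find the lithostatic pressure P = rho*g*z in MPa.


P = rho * g * z / 1e6
= 2787 * 9.81 * 5173 / 1e6
= 141432251.31 / 1e6
= 141.4323 MPa

141.4323


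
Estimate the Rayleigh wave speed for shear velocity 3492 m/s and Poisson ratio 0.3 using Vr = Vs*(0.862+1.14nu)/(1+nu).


Numerator factor = 0.862 + 1.14*0.3 = 1.204
Denominator = 1 + 0.3 = 1.3
Vr = 3492 * 1.204 / 1.3 = 3234.13 m/s

3234.13


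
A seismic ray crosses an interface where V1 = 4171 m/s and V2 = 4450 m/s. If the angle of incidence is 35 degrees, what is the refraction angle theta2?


sin(theta1) = sin(35 deg) = 0.573576
sin(theta2) = V2/V1 * sin(theta1) = 4450/4171 * 0.573576 = 0.611943
theta2 = arcsin(0.611943) = 37.7301 degrees

37.7301


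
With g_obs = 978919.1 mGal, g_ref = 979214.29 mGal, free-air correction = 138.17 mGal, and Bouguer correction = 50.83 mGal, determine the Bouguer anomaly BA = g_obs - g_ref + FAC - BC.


BA = g_obs - g_ref + FAC - BC
= 978919.1 - 979214.29 + 138.17 - 50.83
= -207.85 mGal

-207.85


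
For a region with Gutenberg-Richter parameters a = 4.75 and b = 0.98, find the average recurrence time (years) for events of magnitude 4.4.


log10(N) = 4.75 - 0.98*4.4 = 0.438
N = 10^0.438 = 2.741574
T = 1/N = 1/2.741574 = 0.3648 years

0.3648


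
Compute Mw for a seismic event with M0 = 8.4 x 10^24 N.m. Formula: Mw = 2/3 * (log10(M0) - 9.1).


log10(M0) = log10(8.4 x 10^24) = 24.9243
Mw = 2/3 * (24.9243 - 9.1)
= 2/3 * 15.8243
= 10.55

10.55


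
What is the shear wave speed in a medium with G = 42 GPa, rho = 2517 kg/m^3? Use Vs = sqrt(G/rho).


Convert G to Pa: G = 42e9 Pa
Compute G/rho = 42e9 / 2517 = 16686531.5852
Vs = sqrt(16686531.5852) = 4084.92 m/s

4084.92


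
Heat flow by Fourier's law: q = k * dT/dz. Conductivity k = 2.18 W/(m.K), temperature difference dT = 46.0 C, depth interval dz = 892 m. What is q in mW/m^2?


q = k * dT / dz * 1000
= 2.18 * 46.0 / 892 * 1000
= 0.112422 * 1000
= 112.4215 mW/m^2

112.4215


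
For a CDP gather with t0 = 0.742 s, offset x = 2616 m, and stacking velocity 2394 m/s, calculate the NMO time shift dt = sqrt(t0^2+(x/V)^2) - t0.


x/Vnmo = 2616/2394 = 1.092732
(x/Vnmo)^2 = 1.194063
t0^2 = 0.550564
sqrt(0.550564 + 1.194063) = 1.320843
dt = 1.320843 - 0.742 = 0.578843

0.578843


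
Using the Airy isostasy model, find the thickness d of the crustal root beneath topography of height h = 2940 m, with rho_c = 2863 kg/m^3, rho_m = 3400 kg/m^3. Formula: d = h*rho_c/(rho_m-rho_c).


rho_m - rho_c = 3400 - 2863 = 537
d = 2940 * 2863 / 537
= 8417220 / 537
= 15674.53 m

15674.53


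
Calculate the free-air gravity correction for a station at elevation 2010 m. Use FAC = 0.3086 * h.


FAC = 0.3086 * h
= 0.3086 * 2010
= 620.286 mGal

620.286


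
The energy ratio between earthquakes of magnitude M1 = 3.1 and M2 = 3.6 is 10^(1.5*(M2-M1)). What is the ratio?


M2 - M1 = 3.6 - 3.1 = 0.5
1.5 * 0.5 = 0.75
ratio = 10^0.75 = 5.62

5.62


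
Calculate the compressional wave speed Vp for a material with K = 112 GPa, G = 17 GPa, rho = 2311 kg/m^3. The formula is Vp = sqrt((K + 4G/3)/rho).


First compute the effective modulus:
K + 4G/3 = 112e9 + 4*17e9/3 = 134666666666.67 Pa
Then divide by density:
134666666666.67 / 2311 = 58272032.3092 Pa/(kg/m^3)
Take the square root:
Vp = sqrt(58272032.3092) = 7633.61 m/s

7633.61


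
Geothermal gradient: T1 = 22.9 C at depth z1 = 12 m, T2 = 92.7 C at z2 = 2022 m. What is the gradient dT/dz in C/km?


dT = 92.7 - 22.9 = 69.8 C
dz = 2022 - 12 = 2010 m
gradient = dT/dz * 1000 = 69.8/2010 * 1000 = 34.7264 C/km

34.7264


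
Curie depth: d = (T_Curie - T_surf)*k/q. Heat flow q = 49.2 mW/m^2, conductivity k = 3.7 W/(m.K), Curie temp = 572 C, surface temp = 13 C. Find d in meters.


T_Curie - T_surf = 572 - 13 = 559 C
Convert q to W/m^2: 49.2 mW/m^2 = 0.0492 W/m^2
d = 559 * 3.7 / 0.0492 = 42038.62 m

42038.62


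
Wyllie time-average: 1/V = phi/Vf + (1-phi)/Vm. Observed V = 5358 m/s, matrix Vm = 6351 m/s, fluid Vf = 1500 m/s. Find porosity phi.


1/V - 1/Vm = 1/5358 - 1/6351 = 2.918e-05
1/Vf - 1/Vm = 1/1500 - 1/6351 = 0.00050921
phi = 2.918e-05 / 0.00050921 = 0.0573

0.0573


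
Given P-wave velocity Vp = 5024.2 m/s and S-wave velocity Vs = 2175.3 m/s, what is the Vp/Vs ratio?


Vp/Vs = 5024.2 / 2175.3
= 2.3097

2.3097


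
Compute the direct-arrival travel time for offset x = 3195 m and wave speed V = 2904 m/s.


t = x / V
= 3195 / 2904
= 1.1002 s

1.1002


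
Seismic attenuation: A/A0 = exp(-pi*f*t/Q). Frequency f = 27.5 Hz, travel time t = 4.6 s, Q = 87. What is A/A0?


pi*f*t/Q = pi*27.5*4.6/87 = 4.567948
A/A0 = exp(-4.567948) = 0.010379

0.010379


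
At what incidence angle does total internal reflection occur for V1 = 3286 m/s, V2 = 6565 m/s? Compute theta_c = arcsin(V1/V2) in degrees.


V1/V2 = 3286/6565 = 0.500533
theta_c = arcsin(0.500533) = 30.0353 degrees

30.0353


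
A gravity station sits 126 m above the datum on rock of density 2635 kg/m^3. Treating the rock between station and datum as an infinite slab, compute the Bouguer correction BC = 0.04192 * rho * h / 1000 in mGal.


BC = 0.04192 * rho * h / 1000
= 0.04192 * 2635 * 126 / 1000
= 13.9179 mGal

13.9179


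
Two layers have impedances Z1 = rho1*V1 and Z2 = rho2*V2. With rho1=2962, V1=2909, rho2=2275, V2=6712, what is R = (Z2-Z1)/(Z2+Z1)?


Z1 = 2962 * 2909 = 8616458
Z2 = 2275 * 6712 = 15269800
R = (15269800 - 8616458) / (15269800 + 8616458) = 6653342 / 23886258 = 0.2785

0.2785


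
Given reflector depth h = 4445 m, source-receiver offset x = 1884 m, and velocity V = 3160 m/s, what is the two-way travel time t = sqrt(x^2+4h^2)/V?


x^2 + 4h^2 = 1884^2 + 4*4445^2 = 3549456 + 79032100 = 82581556
sqrt(82581556) = 9087.4395
t = 9087.4395 / 3160 = 2.8758 s

2.8758


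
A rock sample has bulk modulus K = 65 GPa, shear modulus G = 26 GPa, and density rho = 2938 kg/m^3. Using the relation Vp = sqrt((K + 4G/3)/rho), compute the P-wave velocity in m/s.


First compute the effective modulus:
K + 4G/3 = 65e9 + 4*26e9/3 = 99666666666.67 Pa
Then divide by density:
99666666666.67 / 2938 = 33923303.8348 Pa/(kg/m^3)
Take the square root:
Vp = sqrt(33923303.8348) = 5824.37 m/s

5824.37


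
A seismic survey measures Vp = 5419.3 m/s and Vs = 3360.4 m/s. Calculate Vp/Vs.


Vp/Vs = 5419.3 / 3360.4
= 1.6127

1.6127


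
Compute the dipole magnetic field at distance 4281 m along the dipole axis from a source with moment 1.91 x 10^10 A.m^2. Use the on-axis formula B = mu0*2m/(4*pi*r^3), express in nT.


m = 1.91 x 10^10 = 19100000000 A.m^2
2m = 38200000000 A.m^2
r^3 = 4281^3 = 78457720041
B = (4pi*10^-7) * 38200000000 / (4*pi * 78457720041) * 1e9
= 48003.535747 / 985928787592.84 * 1e9
= 48.6886 nT

48.6886


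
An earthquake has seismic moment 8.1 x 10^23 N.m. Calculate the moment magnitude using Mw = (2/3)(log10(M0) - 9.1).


log10(M0) = log10(8.1 x 10^23) = 23.9085
Mw = 2/3 * (23.9085 - 9.1)
= 2/3 * 14.8085
= 9.87

9.87


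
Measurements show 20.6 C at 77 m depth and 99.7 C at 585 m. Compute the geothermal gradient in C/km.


dT = 99.7 - 20.6 = 79.1 C
dz = 585 - 77 = 508 m
gradient = dT/dz * 1000 = 79.1/508 * 1000 = 155.7087 C/km

155.7087


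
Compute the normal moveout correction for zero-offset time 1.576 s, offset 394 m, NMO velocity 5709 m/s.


x/Vnmo = 394/5709 = 0.069014
(x/Vnmo)^2 = 0.004763
t0^2 = 2.483776
sqrt(2.483776 + 0.004763) = 1.57751
dt = 1.57751 - 1.576 = 0.00151

0.00151


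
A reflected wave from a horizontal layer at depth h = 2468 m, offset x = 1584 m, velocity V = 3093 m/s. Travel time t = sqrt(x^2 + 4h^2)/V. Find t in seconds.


x^2 + 4h^2 = 1584^2 + 4*2468^2 = 2509056 + 24364096 = 26873152
sqrt(26873152) = 5183.9321
t = 5183.9321 / 3093 = 1.676 s

1.676


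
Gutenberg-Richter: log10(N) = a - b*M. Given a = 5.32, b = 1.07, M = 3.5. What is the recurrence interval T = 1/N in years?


log10(N) = 5.32 - 1.07*3.5 = 1.575
N = 10^1.575 = 37.58374
T = 1/N = 1/37.58374 = 0.0266 years

0.0266


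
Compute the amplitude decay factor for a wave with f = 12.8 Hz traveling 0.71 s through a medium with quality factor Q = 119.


pi*f*t/Q = pi*12.8*0.71/119 = 0.239923
A/A0 = exp(-0.239923) = 0.786689

0.786689


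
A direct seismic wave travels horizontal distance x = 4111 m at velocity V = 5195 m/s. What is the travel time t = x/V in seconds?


t = x / V
= 4111 / 5195
= 0.7913 s

0.7913


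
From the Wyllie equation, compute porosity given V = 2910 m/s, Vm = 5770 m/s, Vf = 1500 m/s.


1/V - 1/Vm = 1/2910 - 1/5770 = 0.00017033
1/Vf - 1/Vm = 1/1500 - 1/5770 = 0.00049336
phi = 0.00017033 / 0.00049336 = 0.3453

0.3453


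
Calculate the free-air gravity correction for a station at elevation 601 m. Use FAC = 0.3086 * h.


FAC = 0.3086 * h
= 0.3086 * 601
= 185.4686 mGal

185.4686


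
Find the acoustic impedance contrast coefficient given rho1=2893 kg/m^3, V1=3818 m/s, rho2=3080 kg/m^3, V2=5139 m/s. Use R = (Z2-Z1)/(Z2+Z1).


Z1 = 2893 * 3818 = 11045474
Z2 = 3080 * 5139 = 15828120
R = (15828120 - 11045474) / (15828120 + 11045474) = 4782646 / 26873594 = 0.178

0.178


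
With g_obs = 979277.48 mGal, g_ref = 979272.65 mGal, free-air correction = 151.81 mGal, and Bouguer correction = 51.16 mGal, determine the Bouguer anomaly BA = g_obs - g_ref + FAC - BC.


BA = g_obs - g_ref + FAC - BC
= 979277.48 - 979272.65 + 151.81 - 51.16
= 105.48 mGal

105.48


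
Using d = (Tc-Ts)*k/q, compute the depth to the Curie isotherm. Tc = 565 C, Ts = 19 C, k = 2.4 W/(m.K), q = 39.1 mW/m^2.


T_Curie - T_surf = 565 - 19 = 546 C
Convert q to W/m^2: 39.1 mW/m^2 = 0.0391 W/m^2
d = 546 * 2.4 / 0.0391 = 33514.07 m

33514.07


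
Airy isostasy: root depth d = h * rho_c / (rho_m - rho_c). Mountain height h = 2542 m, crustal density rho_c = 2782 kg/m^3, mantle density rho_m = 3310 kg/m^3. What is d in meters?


rho_m - rho_c = 3310 - 2782 = 528
d = 2542 * 2782 / 528
= 7071844 / 528
= 13393.64 m

13393.64


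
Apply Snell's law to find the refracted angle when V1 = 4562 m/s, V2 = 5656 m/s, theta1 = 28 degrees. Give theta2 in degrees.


sin(theta1) = sin(28 deg) = 0.469472
sin(theta2) = V2/V1 * sin(theta1) = 5656/4562 * 0.469472 = 0.582054
theta2 = arcsin(0.582054) = 35.5952 degrees

35.5952


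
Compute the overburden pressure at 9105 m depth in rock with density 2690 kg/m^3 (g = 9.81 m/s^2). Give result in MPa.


P = rho * g * z / 1e6
= 2690 * 9.81 * 9105 / 1e6
= 240270934.5 / 1e6
= 240.2709 MPa

240.2709


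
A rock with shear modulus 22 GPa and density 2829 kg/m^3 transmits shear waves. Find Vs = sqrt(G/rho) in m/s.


Convert G to Pa: G = 22e9 Pa
Compute G/rho = 22e9 / 2829 = 7776599.5051
Vs = sqrt(7776599.5051) = 2788.66 m/s

2788.66


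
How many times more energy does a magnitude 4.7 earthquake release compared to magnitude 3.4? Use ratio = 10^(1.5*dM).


M2 - M1 = 4.7 - 3.4 = 1.3
1.5 * 1.3 = 1.95
ratio = 10^1.95 = 89.13

89.13


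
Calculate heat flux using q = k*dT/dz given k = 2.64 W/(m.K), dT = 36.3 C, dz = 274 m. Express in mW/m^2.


q = k * dT / dz * 1000
= 2.64 * 36.3 / 274 * 1000
= 0.349752 * 1000
= 349.7518 mW/m^2

349.7518


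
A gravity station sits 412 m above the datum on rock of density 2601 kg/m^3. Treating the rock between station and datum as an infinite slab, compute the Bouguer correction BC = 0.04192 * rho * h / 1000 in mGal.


BC = 0.04192 * rho * h / 1000
= 0.04192 * 2601 * 412 / 1000
= 44.922 mGal

44.922


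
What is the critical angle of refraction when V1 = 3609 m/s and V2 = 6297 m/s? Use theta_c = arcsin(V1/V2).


V1/V2 = 3609/6297 = 0.57313
theta_c = arcsin(0.57313) = 34.9688 degrees

34.9688


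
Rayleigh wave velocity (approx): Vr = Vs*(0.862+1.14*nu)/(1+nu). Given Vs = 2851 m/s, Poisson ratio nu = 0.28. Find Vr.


Numerator factor = 0.862 + 1.14*0.28 = 1.1812
Denominator = 1 + 0.28 = 1.28
Vr = 2851 * 1.1812 / 1.28 = 2630.94 m/s

2630.94


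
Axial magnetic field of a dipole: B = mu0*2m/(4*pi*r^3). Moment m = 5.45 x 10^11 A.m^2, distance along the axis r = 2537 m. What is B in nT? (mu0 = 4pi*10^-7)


m = 5.45 x 10^11 = 545000000000 A.m^2
2m = 1090000000000 A.m^2
r^3 = 2537^3 = 16329068153
B = (4pi*10^-7) * 1090000000000 / (4*pi * 16329068153) * 1e9
= 1369734.396965 / 205197122197.73 * 1e9
= 6675.2125 nT

6675.2125


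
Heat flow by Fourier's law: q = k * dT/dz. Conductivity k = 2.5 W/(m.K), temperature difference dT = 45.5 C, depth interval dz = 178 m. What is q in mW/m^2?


q = k * dT / dz * 1000
= 2.5 * 45.5 / 178 * 1000
= 0.639045 * 1000
= 639.0449 mW/m^2

639.0449


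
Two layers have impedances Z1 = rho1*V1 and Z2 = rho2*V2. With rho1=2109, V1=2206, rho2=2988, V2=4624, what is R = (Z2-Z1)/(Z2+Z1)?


Z1 = 2109 * 2206 = 4652454
Z2 = 2988 * 4624 = 13816512
R = (13816512 - 4652454) / (13816512 + 4652454) = 9164058 / 18468966 = 0.4962

0.4962


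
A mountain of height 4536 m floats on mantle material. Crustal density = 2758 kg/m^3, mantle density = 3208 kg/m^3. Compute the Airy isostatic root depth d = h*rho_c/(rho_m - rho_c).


rho_m - rho_c = 3208 - 2758 = 450
d = 4536 * 2758 / 450
= 12510288 / 450
= 27800.64 m

27800.64


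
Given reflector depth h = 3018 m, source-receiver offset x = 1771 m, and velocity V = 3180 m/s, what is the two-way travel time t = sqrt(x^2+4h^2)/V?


x^2 + 4h^2 = 1771^2 + 4*3018^2 = 3136441 + 36433296 = 39569737
sqrt(39569737) = 6290.4481
t = 6290.4481 / 3180 = 1.9781 s

1.9781


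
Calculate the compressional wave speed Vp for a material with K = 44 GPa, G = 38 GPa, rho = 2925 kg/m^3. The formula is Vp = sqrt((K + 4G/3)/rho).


First compute the effective modulus:
K + 4G/3 = 44e9 + 4*38e9/3 = 94666666666.67 Pa
Then divide by density:
94666666666.67 / 2925 = 32364672.3647 Pa/(kg/m^3)
Take the square root:
Vp = sqrt(32364672.3647) = 5689.0 m/s

5689.0


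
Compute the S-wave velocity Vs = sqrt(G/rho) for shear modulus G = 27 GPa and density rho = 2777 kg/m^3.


Convert G to Pa: G = 27e9 Pa
Compute G/rho = 27e9 / 2777 = 9722722.3623
Vs = sqrt(9722722.3623) = 3118.13 m/s

3118.13


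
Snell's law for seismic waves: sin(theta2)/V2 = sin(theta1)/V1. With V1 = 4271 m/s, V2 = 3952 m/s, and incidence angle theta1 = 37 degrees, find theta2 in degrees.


sin(theta1) = sin(37 deg) = 0.601815
sin(theta2) = V2/V1 * sin(theta1) = 3952/4271 * 0.601815 = 0.556866
theta2 = arcsin(0.556866) = 33.8393 degrees

33.8393


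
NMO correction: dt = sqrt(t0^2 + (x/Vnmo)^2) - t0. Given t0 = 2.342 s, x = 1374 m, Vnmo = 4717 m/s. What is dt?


x/Vnmo = 1374/4717 = 0.291287
(x/Vnmo)^2 = 0.084848
t0^2 = 5.484964
sqrt(5.484964 + 0.084848) = 2.360045
dt = 2.360045 - 2.342 = 0.018045

0.018045


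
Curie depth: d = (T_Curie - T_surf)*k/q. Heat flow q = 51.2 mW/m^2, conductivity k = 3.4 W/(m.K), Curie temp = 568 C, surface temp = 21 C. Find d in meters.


T_Curie - T_surf = 568 - 21 = 547 C
Convert q to W/m^2: 51.2 mW/m^2 = 0.0512 W/m^2
d = 547 * 3.4 / 0.0512 = 36324.22 m

36324.22


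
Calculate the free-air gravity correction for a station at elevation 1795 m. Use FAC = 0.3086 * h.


FAC = 0.3086 * h
= 0.3086 * 1795
= 553.937 mGal

553.937


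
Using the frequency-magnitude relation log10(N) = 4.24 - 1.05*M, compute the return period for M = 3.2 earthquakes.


log10(N) = 4.24 - 1.05*3.2 = 0.88
N = 10^0.88 = 7.585776
T = 1/N = 1/7.585776 = 0.1318 years

0.1318


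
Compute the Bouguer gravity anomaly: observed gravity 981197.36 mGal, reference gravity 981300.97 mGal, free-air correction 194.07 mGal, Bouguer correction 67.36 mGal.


BA = g_obs - g_ref + FAC - BC
= 981197.36 - 981300.97 + 194.07 - 67.36
= 23.1 mGal

23.1


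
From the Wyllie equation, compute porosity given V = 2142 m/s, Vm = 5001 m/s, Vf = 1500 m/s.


1/V - 1/Vm = 1/2142 - 1/5001 = 0.00026689
1/Vf - 1/Vm = 1/1500 - 1/5001 = 0.00046671
phi = 0.00026689 / 0.00046671 = 0.5719

0.5719


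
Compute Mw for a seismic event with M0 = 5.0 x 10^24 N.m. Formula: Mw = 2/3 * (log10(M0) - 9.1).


log10(M0) = log10(5.0 x 10^24) = 24.699
Mw = 2/3 * (24.699 - 9.1)
= 2/3 * 15.599
= 10.4

10.4


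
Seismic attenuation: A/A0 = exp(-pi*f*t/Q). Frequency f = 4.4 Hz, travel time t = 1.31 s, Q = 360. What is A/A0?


pi*f*t/Q = pi*4.4*1.31/360 = 0.0503
A/A0 = exp(-0.0503) = 0.950944

0.950944


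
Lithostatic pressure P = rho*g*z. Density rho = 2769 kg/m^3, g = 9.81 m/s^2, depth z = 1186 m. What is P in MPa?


P = rho * g * z / 1e6
= 2769 * 9.81 * 1186 / 1e6
= 32216373.54 / 1e6
= 32.2164 MPa

32.2164


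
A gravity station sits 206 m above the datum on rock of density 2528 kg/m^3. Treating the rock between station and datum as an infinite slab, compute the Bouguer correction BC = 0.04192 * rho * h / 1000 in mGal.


BC = 0.04192 * rho * h / 1000
= 0.04192 * 2528 * 206 / 1000
= 21.8306 mGal

21.8306


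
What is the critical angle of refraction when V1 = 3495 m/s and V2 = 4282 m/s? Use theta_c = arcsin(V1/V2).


V1/V2 = 3495/4282 = 0.816207
theta_c = arcsin(0.816207) = 54.7069 degrees

54.7069


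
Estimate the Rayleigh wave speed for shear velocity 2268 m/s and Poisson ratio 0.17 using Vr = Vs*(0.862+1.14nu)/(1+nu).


Numerator factor = 0.862 + 1.14*0.17 = 1.0558
Denominator = 1 + 0.17 = 1.17
Vr = 2268 * 1.0558 / 1.17 = 2046.63 m/s

2046.63


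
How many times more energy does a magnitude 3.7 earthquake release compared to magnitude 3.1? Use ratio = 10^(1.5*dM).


M2 - M1 = 3.7 - 3.1 = 0.6
1.5 * 0.6 = 0.9
ratio = 10^0.9 = 7.94

7.94


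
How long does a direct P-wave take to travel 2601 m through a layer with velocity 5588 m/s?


t = x / V
= 2601 / 5588
= 0.4655 s

0.4655


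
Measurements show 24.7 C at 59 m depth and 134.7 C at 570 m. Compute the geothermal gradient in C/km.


dT = 134.7 - 24.7 = 110.0 C
dz = 570 - 59 = 511 m
gradient = dT/dz * 1000 = 110.0/511 * 1000 = 215.2642 C/km

215.2642


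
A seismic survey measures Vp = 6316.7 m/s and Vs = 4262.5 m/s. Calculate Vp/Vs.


Vp/Vs = 6316.7 / 4262.5
= 1.4819

1.4819


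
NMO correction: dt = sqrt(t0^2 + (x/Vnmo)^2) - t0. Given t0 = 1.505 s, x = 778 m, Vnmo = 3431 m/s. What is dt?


x/Vnmo = 778/3431 = 0.226756
(x/Vnmo)^2 = 0.051418
t0^2 = 2.265025
sqrt(2.265025 + 0.051418) = 1.521987
dt = 1.521987 - 1.505 = 0.016987

0.016987


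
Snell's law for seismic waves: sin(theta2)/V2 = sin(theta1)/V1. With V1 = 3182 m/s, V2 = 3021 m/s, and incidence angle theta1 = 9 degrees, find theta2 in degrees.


sin(theta1) = sin(9 deg) = 0.156434
sin(theta2) = V2/V1 * sin(theta1) = 3021/3182 * 0.156434 = 0.148519
theta2 = arcsin(0.148519) = 8.5411 degrees

8.5411


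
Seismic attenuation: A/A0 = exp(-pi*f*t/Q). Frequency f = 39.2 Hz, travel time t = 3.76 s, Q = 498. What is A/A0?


pi*f*t/Q = pi*39.2*3.76/498 = 0.92981
A/A0 = exp(-0.92981) = 0.394628

0.394628


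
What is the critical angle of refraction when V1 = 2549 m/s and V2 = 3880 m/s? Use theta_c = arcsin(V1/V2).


V1/V2 = 2549/3880 = 0.656959
theta_c = arcsin(0.656959) = 41.0683 degrees

41.0683


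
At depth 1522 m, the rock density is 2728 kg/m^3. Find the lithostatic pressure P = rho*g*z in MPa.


P = rho * g * z / 1e6
= 2728 * 9.81 * 1522 / 1e6
= 40731276.96 / 1e6
= 40.7313 MPa

40.7313


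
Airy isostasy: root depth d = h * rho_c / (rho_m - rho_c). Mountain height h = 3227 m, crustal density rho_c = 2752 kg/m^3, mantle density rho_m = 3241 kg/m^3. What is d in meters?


rho_m - rho_c = 3241 - 2752 = 489
d = 3227 * 2752 / 489
= 8880704 / 489
= 18160.95 m

18160.95


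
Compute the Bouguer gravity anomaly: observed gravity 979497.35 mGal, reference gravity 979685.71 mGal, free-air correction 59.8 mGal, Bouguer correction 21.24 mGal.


BA = g_obs - g_ref + FAC - BC
= 979497.35 - 979685.71 + 59.8 - 21.24
= -149.8 mGal

-149.8


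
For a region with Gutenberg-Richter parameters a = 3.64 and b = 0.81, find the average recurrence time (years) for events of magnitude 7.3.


log10(N) = 3.64 - 0.81*7.3 = -2.273
N = 10^-2.273 = 0.005333
T = 1/N = 1/0.005333 = 187.4995 years

187.4995


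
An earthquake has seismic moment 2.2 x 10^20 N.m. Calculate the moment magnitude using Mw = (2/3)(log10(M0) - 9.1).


log10(M0) = log10(2.2 x 10^20) = 20.3424
Mw = 2/3 * (20.3424 - 9.1)
= 2/3 * 11.2424
= 7.49

7.49


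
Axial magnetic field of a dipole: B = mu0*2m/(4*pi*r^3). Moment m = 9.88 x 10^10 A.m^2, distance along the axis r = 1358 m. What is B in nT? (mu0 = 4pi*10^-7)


m = 9.88 x 10^10 = 98800000000 A.m^2
2m = 197600000000 A.m^2
r^3 = 1358^3 = 2504374712
B = (4pi*10^-7) * 197600000000 / (4*pi * 2504374712) * 1e9
= 248311.48334 / 31470900788.22 * 1e9
= 7890.1931 nT

7890.1931


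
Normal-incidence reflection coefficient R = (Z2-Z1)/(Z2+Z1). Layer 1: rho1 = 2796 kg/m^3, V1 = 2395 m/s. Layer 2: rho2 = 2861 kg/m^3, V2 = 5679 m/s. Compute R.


Z1 = 2796 * 2395 = 6696420
Z2 = 2861 * 5679 = 16247619
R = (16247619 - 6696420) / (16247619 + 6696420) = 9551199 / 22944039 = 0.4163

0.4163


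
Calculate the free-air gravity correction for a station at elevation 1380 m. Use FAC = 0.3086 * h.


FAC = 0.3086 * h
= 0.3086 * 1380
= 425.868 mGal

425.868


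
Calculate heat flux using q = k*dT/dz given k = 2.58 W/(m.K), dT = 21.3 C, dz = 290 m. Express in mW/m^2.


q = k * dT / dz * 1000
= 2.58 * 21.3 / 290 * 1000
= 0.189497 * 1000
= 189.4966 mW/m^2

189.4966


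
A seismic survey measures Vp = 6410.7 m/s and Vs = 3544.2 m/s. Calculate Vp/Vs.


Vp/Vs = 6410.7 / 3544.2
= 1.8088

1.8088


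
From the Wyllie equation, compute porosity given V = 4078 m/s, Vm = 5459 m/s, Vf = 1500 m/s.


1/V - 1/Vm = 1/4078 - 1/5459 = 6.203e-05
1/Vf - 1/Vm = 1/1500 - 1/5459 = 0.00048348
phi = 6.203e-05 / 0.00048348 = 0.1283

0.1283


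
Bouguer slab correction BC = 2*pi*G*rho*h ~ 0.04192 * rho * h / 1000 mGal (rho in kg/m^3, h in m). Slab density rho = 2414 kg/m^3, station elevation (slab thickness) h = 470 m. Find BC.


BC = 0.04192 * rho * h / 1000
= 0.04192 * 2414 * 470 / 1000
= 47.5616 mGal

47.5616


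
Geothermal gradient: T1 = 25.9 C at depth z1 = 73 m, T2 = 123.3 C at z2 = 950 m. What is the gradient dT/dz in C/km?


dT = 123.3 - 25.9 = 97.4 C
dz = 950 - 73 = 877 m
gradient = dT/dz * 1000 = 97.4/877 * 1000 = 111.0604 C/km

111.0604


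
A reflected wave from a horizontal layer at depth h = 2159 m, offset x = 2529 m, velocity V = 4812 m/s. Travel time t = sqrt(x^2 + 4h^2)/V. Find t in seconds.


x^2 + 4h^2 = 2529^2 + 4*2159^2 = 6395841 + 18645124 = 25040965
sqrt(25040965) = 5004.0948
t = 5004.0948 / 4812 = 1.0399 s

1.0399


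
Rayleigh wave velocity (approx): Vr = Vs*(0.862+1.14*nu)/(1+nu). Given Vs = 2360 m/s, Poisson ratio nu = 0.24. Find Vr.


Numerator factor = 0.862 + 1.14*0.24 = 1.1356
Denominator = 1 + 0.24 = 1.24
Vr = 2360 * 1.1356 / 1.24 = 2161.3 m/s

2161.3


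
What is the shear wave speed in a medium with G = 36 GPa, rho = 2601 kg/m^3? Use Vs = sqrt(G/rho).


Convert G to Pa: G = 36e9 Pa
Compute G/rho = 36e9 / 2601 = 13840830.4498
Vs = sqrt(13840830.4498) = 3720.33 m/s

3720.33


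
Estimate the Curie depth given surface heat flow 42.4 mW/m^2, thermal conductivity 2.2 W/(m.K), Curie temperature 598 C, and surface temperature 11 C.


T_Curie - T_surf = 598 - 11 = 587 C
Convert q to W/m^2: 42.4 mW/m^2 = 0.0424 W/m^2
d = 587 * 2.2 / 0.0424 = 30457.55 m

30457.55


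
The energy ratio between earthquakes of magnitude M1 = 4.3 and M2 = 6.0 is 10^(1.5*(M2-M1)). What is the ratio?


M2 - M1 = 6.0 - 4.3 = 1.7
1.5 * 1.7 = 2.55
ratio = 10^2.55 = 354.81

354.81


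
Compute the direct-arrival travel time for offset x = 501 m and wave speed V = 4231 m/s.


t = x / V
= 501 / 4231
= 0.1184 s

0.1184


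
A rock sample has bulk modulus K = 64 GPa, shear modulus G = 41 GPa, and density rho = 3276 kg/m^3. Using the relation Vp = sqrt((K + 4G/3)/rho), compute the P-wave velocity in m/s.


First compute the effective modulus:
K + 4G/3 = 64e9 + 4*41e9/3 = 118666666666.67 Pa
Then divide by density:
118666666666.67 / 3276 = 36223036.223 Pa/(kg/m^3)
Take the square root:
Vp = sqrt(36223036.223) = 6018.56 m/s

6018.56


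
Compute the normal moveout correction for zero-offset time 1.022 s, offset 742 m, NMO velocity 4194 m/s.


x/Vnmo = 742/4194 = 0.176919
(x/Vnmo)^2 = 0.0313
t0^2 = 1.044484
sqrt(1.044484 + 0.0313) = 1.0372
dt = 1.0372 - 1.022 = 0.0152

0.0152


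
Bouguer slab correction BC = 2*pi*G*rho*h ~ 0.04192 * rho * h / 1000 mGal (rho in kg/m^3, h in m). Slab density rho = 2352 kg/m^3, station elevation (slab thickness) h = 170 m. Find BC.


BC = 0.04192 * rho * h / 1000
= 0.04192 * 2352 * 170 / 1000
= 16.7613 mGal

16.7613


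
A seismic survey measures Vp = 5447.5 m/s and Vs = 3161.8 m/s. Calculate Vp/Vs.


Vp/Vs = 5447.5 / 3161.8
= 1.7229

1.7229


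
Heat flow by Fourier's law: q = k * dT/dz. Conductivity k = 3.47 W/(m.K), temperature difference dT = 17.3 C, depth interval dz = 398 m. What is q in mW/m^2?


q = k * dT / dz * 1000
= 3.47 * 17.3 / 398 * 1000
= 0.150832 * 1000
= 150.8317 mW/m^2

150.8317


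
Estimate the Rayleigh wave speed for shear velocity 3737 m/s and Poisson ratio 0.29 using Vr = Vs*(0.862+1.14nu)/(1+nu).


Numerator factor = 0.862 + 1.14*0.29 = 1.1926
Denominator = 1 + 0.29 = 1.29
Vr = 3737 * 1.1926 / 1.29 = 3454.84 m/s

3454.84


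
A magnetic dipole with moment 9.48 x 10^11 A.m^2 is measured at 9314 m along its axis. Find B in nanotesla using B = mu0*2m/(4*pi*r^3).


m = 9.48 x 10^11 = 948000000000 A.m^2
2m = 1896000000000 A.m^2
r^3 = 9314^3 = 807995051144
B = (4pi*10^-7) * 1896000000000 / (4*pi * 807995051144) * 1e9
= 2382583.868482 / 10153565267243.6 * 1e9
= 234.6549 nT

234.6549


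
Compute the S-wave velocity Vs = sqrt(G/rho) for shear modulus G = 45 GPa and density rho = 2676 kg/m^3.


Convert G to Pa: G = 45e9 Pa
Compute G/rho = 45e9 / 2676 = 16816143.4978
Vs = sqrt(16816143.4978) = 4100.75 m/s

4100.75


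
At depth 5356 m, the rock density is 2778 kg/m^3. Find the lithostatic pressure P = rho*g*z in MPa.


P = rho * g * z / 1e6
= 2778 * 9.81 * 5356 / 1e6
= 145962676.08 / 1e6
= 145.9627 MPa

145.9627


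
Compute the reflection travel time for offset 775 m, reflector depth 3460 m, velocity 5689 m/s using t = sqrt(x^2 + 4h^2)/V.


x^2 + 4h^2 = 775^2 + 4*3460^2 = 600625 + 47886400 = 48487025
sqrt(48487025) = 6963.2625
t = 6963.2625 / 5689 = 1.224 s

1.224


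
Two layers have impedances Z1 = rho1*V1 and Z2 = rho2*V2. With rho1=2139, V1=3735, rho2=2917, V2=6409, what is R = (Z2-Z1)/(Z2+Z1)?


Z1 = 2139 * 3735 = 7989165
Z2 = 2917 * 6409 = 18695053
R = (18695053 - 7989165) / (18695053 + 7989165) = 10705888 / 26684218 = 0.4012

0.4012


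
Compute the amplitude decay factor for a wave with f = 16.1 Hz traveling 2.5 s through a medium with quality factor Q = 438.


pi*f*t/Q = pi*16.1*2.5/438 = 0.288697
A/A0 = exp(-0.288697) = 0.74924

0.74924


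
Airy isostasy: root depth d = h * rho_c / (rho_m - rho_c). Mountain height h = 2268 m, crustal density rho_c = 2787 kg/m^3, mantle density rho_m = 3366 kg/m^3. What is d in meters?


rho_m - rho_c = 3366 - 2787 = 579
d = 2268 * 2787 / 579
= 6320916 / 579
= 10916.95 m

10916.95


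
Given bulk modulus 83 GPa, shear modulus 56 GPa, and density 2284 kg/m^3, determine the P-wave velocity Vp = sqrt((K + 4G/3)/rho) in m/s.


First compute the effective modulus:
K + 4G/3 = 83e9 + 4*56e9/3 = 157666666666.67 Pa
Then divide by density:
157666666666.67 / 2284 = 69030939.8716 Pa/(kg/m^3)
Take the square root:
Vp = sqrt(69030939.8716) = 8308.49 m/s

8308.49


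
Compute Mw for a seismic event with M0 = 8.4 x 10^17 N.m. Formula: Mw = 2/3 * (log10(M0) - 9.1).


log10(M0) = log10(8.4 x 10^17) = 17.9243
Mw = 2/3 * (17.9243 - 9.1)
= 2/3 * 8.8243
= 5.88

5.88


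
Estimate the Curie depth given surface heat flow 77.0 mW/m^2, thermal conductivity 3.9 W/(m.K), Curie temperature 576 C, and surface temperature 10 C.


T_Curie - T_surf = 576 - 10 = 566 C
Convert q to W/m^2: 77.0 mW/m^2 = 0.077 W/m^2
d = 566 * 3.9 / 0.077 = 28667.53 m

28667.53


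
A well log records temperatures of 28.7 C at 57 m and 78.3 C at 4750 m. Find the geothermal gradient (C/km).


dT = 78.3 - 28.7 = 49.6 C
dz = 4750 - 57 = 4693 m
gradient = dT/dz * 1000 = 49.6/4693 * 1000 = 10.5689 C/km

10.5689


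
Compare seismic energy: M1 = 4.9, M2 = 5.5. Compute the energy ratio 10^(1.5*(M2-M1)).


M2 - M1 = 5.5 - 4.9 = 0.6
1.5 * 0.6 = 0.9
ratio = 10^0.9 = 7.94

7.94


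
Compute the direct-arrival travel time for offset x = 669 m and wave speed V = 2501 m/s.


t = x / V
= 669 / 2501
= 0.2675 s

0.2675


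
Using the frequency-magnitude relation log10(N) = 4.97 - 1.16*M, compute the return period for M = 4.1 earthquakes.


log10(N) = 4.97 - 1.16*4.1 = 0.214
N = 10^0.214 = 1.636817
T = 1/N = 1/1.636817 = 0.6109 years

0.6109


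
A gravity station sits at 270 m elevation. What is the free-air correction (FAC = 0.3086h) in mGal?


FAC = 0.3086 * h
= 0.3086 * 270
= 83.322 mGal

83.322


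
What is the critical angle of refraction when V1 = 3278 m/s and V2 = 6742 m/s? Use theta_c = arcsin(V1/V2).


V1/V2 = 3278/6742 = 0.486206
theta_c = arcsin(0.486206) = 29.0915 degrees

29.0915


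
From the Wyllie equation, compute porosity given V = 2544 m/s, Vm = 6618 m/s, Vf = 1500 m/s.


1/V - 1/Vm = 1/2544 - 1/6618 = 0.00024198
1/Vf - 1/Vm = 1/1500 - 1/6618 = 0.00051556
phi = 0.00024198 / 0.00051556 = 0.4693

0.4693


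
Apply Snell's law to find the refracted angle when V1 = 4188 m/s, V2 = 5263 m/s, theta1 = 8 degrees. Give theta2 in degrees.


sin(theta1) = sin(8 deg) = 0.139173
sin(theta2) = V2/V1 * sin(theta1) = 5263/4188 * 0.139173 = 0.174897
theta2 = arcsin(0.174897) = 10.0727 degrees

10.0727


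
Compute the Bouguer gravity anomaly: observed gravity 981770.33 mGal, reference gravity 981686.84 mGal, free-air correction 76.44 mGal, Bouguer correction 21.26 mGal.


BA = g_obs - g_ref + FAC - BC
= 981770.33 - 981686.84 + 76.44 - 21.26
= 138.67 mGal

138.67
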